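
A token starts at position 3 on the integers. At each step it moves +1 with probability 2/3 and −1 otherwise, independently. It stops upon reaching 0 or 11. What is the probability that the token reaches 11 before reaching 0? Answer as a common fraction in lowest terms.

1792/2047

Let r = q/p = (1/3)/(2/3) = 1/2. The recurrence P(i) = p·P(i+1) + q·P(i−1) with P(0)=0, P(11)=1 gives P(i) = (1 − r^i)/(1 − r^11).
P(3) = (1 − (1/2)^3) / (1 − (1/2)^11) = 1792/2047.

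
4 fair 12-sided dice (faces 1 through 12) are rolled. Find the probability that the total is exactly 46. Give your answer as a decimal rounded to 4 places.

0.0005

There are 12^4 = 20736 equally likely outcomes.
The number of ordered 4-tuples from {1,…,12} summing to 46 is 10.
P(sum = 46) = 10/20736 = 5/10368 ≈ 0.0005.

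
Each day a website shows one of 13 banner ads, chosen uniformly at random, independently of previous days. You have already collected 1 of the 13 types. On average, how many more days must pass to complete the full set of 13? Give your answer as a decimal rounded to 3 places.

40.342

Starting from 1 distinct type, each trial gives a new one with probability (13−i)/13 when i types are held, so the wait for the next new type is 13/(13−i).
E = 13/12 + 13/11 + 13/10 + 13/9 + 13/8 + 13/7 + 13/6 + 13/5 + 13/4 + 13/3 + 13/2 + 13/1 = 1118273/27720 ≈ 40.342.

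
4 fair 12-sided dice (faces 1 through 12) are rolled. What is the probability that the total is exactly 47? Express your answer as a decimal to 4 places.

There are 12^4 = 20736 equally likely outcomes.
The number of ordered 4-tuples from {1,…,12} summing to 47 is 4.
P(sum = 47) = 4/20736 = 1/5184 ≈ 0.0002.

0.0002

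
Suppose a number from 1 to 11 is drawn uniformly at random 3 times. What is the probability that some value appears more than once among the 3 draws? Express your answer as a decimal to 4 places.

P(all 3 different) = 11/11 · 10/11 · ··· · 9/11 ≈ 0.7438.
P(at least two equal) = 1 − 0.7438 = 0.2562.

0.2562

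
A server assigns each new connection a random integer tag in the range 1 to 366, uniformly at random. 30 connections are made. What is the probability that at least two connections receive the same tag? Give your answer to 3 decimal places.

It's easier to compute the probability that all 30 are distinct.
P(all distinct) = 366/366 · 365/366 · ··· · 337/366 ≈ 0.295.
So the probability of at least one match is 1 − 0.295 = 0.705.

0.705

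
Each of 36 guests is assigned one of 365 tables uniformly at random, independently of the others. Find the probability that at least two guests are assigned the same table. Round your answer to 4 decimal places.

It's easier to compute the probability that all 36 are distinct.
P(all distinct) = 365/365 · 364/365 · ··· · 330/365 ≈ 0.1678.
So the probability of at least one match is 1 − 0.1678 = 0.8322.

0.8322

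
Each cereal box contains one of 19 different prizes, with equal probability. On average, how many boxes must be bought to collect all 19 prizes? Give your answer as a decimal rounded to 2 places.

67.41

After i distinct types are collected, each trial gives a new one with probability (19−i)/19, so the expected wait for the next new type is 19/(19−i).
E = 19/19 + 19/18 + 19/17 + 19/16 + 19/15 + 19/14 + 19/13 + 19/12 + 19/11 + 19/10 + 19/9 + 19/8 + 19/7 + 19/6 + 19/5 + 19/4 + 19/3 + 19/2 + 19/1 = 275295799/4084080 ≈ 67.41.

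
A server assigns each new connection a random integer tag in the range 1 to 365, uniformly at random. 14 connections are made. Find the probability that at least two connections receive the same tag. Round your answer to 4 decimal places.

It's easier to compute the probability that all 14 are distinct.
P(all distinct) = 365/365 · 364/365 · ··· · 352/365 ≈ 0.7769.
So the probability of at least one match is 1 − 0.7769 = 0.2231.

0.2231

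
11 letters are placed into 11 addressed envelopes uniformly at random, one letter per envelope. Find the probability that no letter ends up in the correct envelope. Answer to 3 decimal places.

This is the derangement probability: permutations of 11 with no fixed point.
D(11) = 11! · (1 − 1/1! + 1/2! − ··· + (−1)^11/11!) = 14684570.
P = 14684570/39916800 = 1468457/3991680 ≈ 0.368.

0.368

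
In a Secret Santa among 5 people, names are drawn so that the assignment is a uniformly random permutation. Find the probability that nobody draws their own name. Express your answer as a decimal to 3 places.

0.367

This is the derangement probability: permutations of 5 with no fixed point.
D(5) = 5! · (1 − 1/1! + 1/2! − ··· + (−1)^5/5!) = 44.
P = 44/120 = 11/30 ≈ 0.367.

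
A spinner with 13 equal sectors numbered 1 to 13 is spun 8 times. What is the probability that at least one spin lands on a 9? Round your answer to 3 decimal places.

0.473

P(no spin lands on a 9) = (12/13)^8 ≈ 0.527.
P(at least one) = 1 − 0.527 = 0.473.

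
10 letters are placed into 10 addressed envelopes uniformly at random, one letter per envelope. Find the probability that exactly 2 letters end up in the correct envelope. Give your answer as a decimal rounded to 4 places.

0.1839

Choose which 2 of the 10 are fixed: C(10,2) = 45 ways.
The remaining 8 must have no fixed point: D(8) = 14833.
P = 45·14833/3628800 = 2119/11520 ≈ 0.1839.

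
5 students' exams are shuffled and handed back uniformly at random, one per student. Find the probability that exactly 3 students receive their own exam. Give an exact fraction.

Choose which 3 of the 5 are fixed: C(5,3) = 10 ways.
The remaining 2 must have no fixed point: D(2) = 1.
P = 10·1/120 = 1/12.

1/12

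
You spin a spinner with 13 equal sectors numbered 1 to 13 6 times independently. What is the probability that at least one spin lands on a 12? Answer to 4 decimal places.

0.3814

P(no spin lands on a 12) = (12/13)^6 ≈ 0.6186.
P(at least one) = 1 − 0.6186 = 0.3814.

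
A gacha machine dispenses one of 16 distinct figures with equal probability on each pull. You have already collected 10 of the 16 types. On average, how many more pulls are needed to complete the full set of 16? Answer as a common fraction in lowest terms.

Starting from 10 distinct types, each trial gives a new one with probability (16−i)/16 when i types are held, so the wait for the next new type is 16/(16−i).
E = 16/6 + 16/5 + 16/4 + 16/3 + 16/2 + 16/1 = 196/5.

196/5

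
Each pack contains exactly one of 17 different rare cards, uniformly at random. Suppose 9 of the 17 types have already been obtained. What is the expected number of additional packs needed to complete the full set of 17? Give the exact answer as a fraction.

12937/280

Starting from 9 distinct types, each trial gives a new one with probability (17−i)/17 when i types are held, so the wait for the next new type is 17/(17−i).
E = 17/8 + 17/7 + 17/6 + 17/5 + 17/4 + 17/3 + 17/2 + 17/1 = 12937/280.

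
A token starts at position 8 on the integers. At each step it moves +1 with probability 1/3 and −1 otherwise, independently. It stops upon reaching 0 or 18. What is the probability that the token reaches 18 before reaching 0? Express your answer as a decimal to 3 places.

Let r = q/p = (2/3)/(1/3) = 2. The recurrence P(i) = p·P(i+1) + q·P(i−1) with P(0)=0, P(18)=1 gives P(i) = (1 − r^i)/(1 − r^18).
P(8) = (1 − (2)^8) / (1 − (2)^18) = 85/87381 ≈ 0.001.

0.001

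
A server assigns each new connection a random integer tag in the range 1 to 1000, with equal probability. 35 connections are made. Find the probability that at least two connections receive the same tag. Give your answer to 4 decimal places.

It's easier to compute the probability that all 35 are distinct.
P(all distinct) = 1000/1000 · 999/1000 · ··· · 966/1000 ≈ 0.5477.
So the probability of at least one match is 1 − 0.5477 = 0.4523.

0.4523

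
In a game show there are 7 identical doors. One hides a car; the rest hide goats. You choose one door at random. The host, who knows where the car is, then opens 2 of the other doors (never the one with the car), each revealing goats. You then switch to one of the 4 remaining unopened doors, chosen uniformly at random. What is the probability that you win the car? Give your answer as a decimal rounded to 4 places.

0.2143

Your original door holds the car with probability 1/7, so the other 6 collectively hold it with probability 6/7.
The host can always find 2 empty doors to open, so the reveals don't change that 6/7; it is now spread over the 4 remaining unopened doors.
P(win by switching) = (6/7) · (1/4) = 3/14 ≈ 0.2143.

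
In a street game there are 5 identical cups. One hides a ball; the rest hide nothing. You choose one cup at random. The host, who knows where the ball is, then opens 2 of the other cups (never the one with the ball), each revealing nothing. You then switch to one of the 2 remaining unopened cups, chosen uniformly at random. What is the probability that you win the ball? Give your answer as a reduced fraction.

Your original cup holds the ball with probability 1/5, so the other 4 collectively hold it with probability 4/5.
The host can always find 2 empty cups to open, so the reveals don't change that 4/5; it is now spread over the 2 remaining unopened cups.
P(win by switching) = (4/5) · (1/2) = 2/5.

2/5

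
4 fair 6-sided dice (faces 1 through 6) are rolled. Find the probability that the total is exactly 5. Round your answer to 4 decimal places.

0.0031

There are 6^4 = 1296 equally likely outcomes.
The number of ordered 4-tuples from {1,…,6} summing to 5 is 4.
P(sum = 5) = 4/1296 = 1/324 ≈ 0.0031.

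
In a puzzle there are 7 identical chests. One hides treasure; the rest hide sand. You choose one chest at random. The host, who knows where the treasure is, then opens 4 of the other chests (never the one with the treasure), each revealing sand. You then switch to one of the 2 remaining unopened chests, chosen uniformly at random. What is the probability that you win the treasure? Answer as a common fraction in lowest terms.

Your original chest holds the treasure with probability 1/7, so the other 6 collectively hold it with probability 6/7.
The host can always find 4 empty chests to open, so the reveals don't change that 6/7; it is now spread over the 2 remaining unopened chests.
P(win by switching) = (6/7) · (1/2) = 3/7.

3/7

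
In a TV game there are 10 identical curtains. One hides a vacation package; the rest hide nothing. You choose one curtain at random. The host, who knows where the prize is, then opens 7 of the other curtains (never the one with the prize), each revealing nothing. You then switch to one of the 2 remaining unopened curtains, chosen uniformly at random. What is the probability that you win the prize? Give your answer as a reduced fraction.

Your original curtain holds the prize with probability 1/10, so the other 9 collectively hold it with probability 9/10.
The host can always find 7 empty curtains to open, so the reveals don't change that 9/10; it is now spread over the 2 remaining unopened curtains.
P(win by switching) = (9/10) · (1/2) = 9/20.

9/20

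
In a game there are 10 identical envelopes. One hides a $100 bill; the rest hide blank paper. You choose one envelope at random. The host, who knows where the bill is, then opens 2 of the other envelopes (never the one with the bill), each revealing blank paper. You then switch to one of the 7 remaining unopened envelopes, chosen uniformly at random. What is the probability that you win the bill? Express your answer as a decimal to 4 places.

0.1286

Your original envelope holds the bill with probability 1/10, so the other 9 collectively hold it with probability 9/10.
The host can always find 2 empty envelopes to open, so the reveals don't change that 9/10; it is now spread over the 7 remaining unopened envelopes.
P(win by switching) = (9/10) · (1/7) = 9/70 ≈ 0.1286.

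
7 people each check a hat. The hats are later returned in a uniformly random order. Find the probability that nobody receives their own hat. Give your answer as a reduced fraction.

103/280

This is the derangement probability: permutations of 7 with no fixed point.
D(7) = 7! · (1 − 1/1! + 1/2! − ··· + (−1)^7/7!) = 1854.
P = 1854/5040 = 103/280.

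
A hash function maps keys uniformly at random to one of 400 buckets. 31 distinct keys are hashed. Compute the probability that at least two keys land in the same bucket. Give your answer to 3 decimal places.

It's easier to compute the probability that all 31 are distinct.
P(all distinct) = 400/400 · 399/400 · ··· · 370/400 ≈ 0.303.
So the probability of at least one match is 1 − 0.303 = 0.697.

0.697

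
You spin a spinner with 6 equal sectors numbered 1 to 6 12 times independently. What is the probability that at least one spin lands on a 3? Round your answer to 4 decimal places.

0.8878

P(no spin lands on a 3) = (5/6)^12 ≈ 0.1122.
P(at least one) = 1 − 0.1122 = 0.8878.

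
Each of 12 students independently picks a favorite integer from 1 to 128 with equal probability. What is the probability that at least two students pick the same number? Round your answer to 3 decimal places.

0.412

It's easier to compute the probability that all 12 are distinct.
P(all distinct) = 128/128 · 127/128 · ··· · 117/128 ≈ 0.588.
So the probability of at least one match is 1 − 0.588 = 0.412.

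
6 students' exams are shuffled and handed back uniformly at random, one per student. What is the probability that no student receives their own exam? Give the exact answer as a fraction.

53/144

This is the derangement probability: permutations of 6 with no fixed point.
D(6) = 6! · (1 − 1/1! + 1/2! − ··· + (−1)^6/6!) = 265.
P = 265/720 = 53/144.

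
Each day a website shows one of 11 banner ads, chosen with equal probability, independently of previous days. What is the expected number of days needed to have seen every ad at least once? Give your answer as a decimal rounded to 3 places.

After i distinct types are collected, each trial gives a new one with probability (11−i)/11, so the expected wait for the next new type is 11/(11−i).
E = 11/11 + 11/10 + 11/9 + 11/8 + 11/7 + 11/6 + 11/5 + 11/4 + 11/3 + 11/2 + 11/1 = 83711/2520 ≈ 33.219.

33.219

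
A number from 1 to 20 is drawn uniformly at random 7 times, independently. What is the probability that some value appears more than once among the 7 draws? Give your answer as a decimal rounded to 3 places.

0.695

P(all 7 different) = 20/20 · 19/20 · ··· · 14/20 ≈ 0.305.
P(at least two equal) = 1 − 0.305 = 0.695.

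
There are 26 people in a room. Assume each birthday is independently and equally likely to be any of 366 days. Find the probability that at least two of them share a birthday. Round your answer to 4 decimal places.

0.5972

It's easier to compute the probability that all 26 are distinct.
P(all distinct) = 366/366 · 365/366 · ··· · 341/366 ≈ 0.4028.
So the probability of at least one match is 1 − 0.4028 = 0.5972.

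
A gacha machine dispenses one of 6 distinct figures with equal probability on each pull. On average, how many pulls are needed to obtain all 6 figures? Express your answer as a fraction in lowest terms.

After i distinct types are collected, each trial gives a new one with probability (6−i)/6, so the expected wait for the next new type is 6/(6−i).
E = 6/6 + 6/5 + 6/4 + 6/3 + 6/2 + 6/1 = 147/10.

147/10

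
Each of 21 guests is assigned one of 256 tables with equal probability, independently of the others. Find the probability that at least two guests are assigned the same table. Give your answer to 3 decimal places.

It's easier to compute the probability that all 21 are distinct.
P(all distinct) = 256/256 · 255/256 · ··· · 236/256 ≈ 0.430.
So the probability of at least one match is 1 − 0.430 = 0.570.

0.570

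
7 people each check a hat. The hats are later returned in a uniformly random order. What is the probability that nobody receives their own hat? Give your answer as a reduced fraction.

103/280

This is the derangement probability: permutations of 7 with no fixed point.
D(7) = 7! · (1 − 1/1! + 1/2! − ··· + (−1)^7/7!) = 1854.
P = 1854/5040 = 103/280.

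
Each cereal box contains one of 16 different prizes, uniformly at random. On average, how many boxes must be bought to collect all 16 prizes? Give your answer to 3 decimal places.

54.092

After i distinct types are collected, each trial gives a new one with probability (16−i)/16, so the expected wait for the next new type is 16/(16−i).
E = 16/16 + 16/15 + 16/14 + 16/13 + 16/12 + 16/11 + 16/10 + 16/9 + 16/8 + 16/7 + 16/6 + 16/5 + 16/4 + 16/3 + 16/2 + 16/1 = 2436559/45045 ≈ 54.092.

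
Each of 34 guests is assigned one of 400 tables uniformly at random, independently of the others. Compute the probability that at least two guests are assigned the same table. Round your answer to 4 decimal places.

It's easier to compute the probability that all 34 are distinct.
P(all distinct) = 400/400 · 399/400 · ··· · 367/400 ≈ 0.2361.
So the probability of at least one match is 1 − 0.2361 = 0.7639.

0.7639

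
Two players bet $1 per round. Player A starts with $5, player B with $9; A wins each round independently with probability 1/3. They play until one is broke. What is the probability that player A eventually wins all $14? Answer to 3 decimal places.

Let r = q/p = (2/3)/(1/3) = 2. The recurrence P(i) = p·P(i+1) + q·P(i−1) with P(0)=0, P(14)=1 gives P(i) = (1 − r^i)/(1 − r^14).
P(5) = (1 − (2)^5) / (1 − (2)^14) = 31/16383 ≈ 0.002.

0.002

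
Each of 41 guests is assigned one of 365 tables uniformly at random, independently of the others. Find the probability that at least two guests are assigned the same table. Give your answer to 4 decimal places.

It's easier to compute the probability that all 41 are distinct.
P(all distinct) = 365/365 · 364/365 · ··· · 325/365 ≈ 0.0968.
So the probability of at least one match is 1 − 0.0968 = 0.9032.

0.9032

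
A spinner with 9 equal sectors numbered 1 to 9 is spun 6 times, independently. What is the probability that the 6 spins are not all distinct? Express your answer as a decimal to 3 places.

P(all 6 different) = 9/9 · 8/9 · ··· · 4/9 ≈ 0.114.
P(at least two equal) = 1 − 0.114 = 0.886.

0.886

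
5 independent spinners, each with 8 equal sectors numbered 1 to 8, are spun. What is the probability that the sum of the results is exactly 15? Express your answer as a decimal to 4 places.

There are 8^5 = 32768 equally likely outcomes.
The number of ordered 5-tuples from {1,…,8} summing to 15 is 926.
P(sum = 15) = 926/32768 = 463/16384 ≈ 0.0283.

0.0283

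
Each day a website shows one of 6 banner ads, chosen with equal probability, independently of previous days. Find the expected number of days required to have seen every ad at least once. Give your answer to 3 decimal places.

After i distinct types are collected, each trial gives a new one with probability (6−i)/6, so the expected wait for the next new type is 6/(6−i).
E = 6/6 + 6/5 + 6/4 + 6/3 + 6/2 + 6/1 = 147/10 ≈ 14.700.

14.700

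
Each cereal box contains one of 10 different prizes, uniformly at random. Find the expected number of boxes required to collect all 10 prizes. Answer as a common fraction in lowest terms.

After i distinct types are collected, each trial gives a new one with probability (10−i)/10, so the expected wait for the next new type is 10/(10−i).
E = 10/10 + 10/9 + 10/8 + 10/7 + 10/6 + 10/5 + 10/4 + 10/3 + 10/2 + 10/1 = 7381/252.

7381/252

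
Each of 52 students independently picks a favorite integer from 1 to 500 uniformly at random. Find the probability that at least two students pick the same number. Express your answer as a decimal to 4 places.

It's easier to compute the probability that all 52 are distinct.
P(all distinct) = 500/500 · 499/500 · ··· · 449/500 ≈ 0.0641.
So the probability of at least one match is 1 − 0.0641 = 0.9359.

0.9359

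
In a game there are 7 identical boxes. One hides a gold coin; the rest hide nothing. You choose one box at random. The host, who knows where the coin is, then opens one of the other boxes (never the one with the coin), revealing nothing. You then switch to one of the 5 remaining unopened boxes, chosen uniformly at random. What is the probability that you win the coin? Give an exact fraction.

Your original box holds the coin with probability 1/7, so the other 6 collectively hold it with probability 6/7.
The host can always find an empty box to open, so this doesn't change that 6/7; it is now spread over the 5 remaining unopened boxes.
P(win by switching) = (6/7) · (1/5) = 6/35.

6/35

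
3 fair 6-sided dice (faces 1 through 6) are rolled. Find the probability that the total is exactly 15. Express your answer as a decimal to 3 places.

0.046

There are 6^3 = 216 equally likely outcomes.
The number of ordered 3-tuples from {1,…,6} summing to 15 is 10.
P(sum = 15) = 10/216 = 5/108 ≈ 0.046.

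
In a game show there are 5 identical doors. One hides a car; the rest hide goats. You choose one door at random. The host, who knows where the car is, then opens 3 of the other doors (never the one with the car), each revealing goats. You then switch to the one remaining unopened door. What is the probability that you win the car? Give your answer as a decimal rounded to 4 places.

Your original door holds the car with probability 1/5, so the other 4 collectively hold it with probability 4/5.
The host can always find 3 empty doors to open, so the reveals don't change that 4/5; it is now spread over the 1 remaining unopened door.
P(win by switching) = (4/5) · (1/1) = 4/5 ≈ 0.8000.

0.8000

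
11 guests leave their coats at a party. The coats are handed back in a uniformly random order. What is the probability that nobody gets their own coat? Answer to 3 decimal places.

0.368

This is the derangement probability: permutations of 11 with no fixed point.
D(11) = 11! · (1 − 1/1! + 1/2! − ··· + (−1)^11/11!) = 14684570.
P = 14684570/39916800 = 1468457/3991680 ≈ 0.368.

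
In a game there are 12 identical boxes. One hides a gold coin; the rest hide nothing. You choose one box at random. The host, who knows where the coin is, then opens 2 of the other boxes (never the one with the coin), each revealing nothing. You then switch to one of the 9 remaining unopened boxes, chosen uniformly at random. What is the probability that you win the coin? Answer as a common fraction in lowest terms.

11/108

Your original box holds the coin with probability 1/12, so the other 11 collectively hold it with probability 11/12.
The host can always find 2 empty boxes to open, so the reveals don't change that 11/12; it is now spread over the 9 remaining unopened boxes.
P(win by switching) = (11/12) · (1/9) = 11/108.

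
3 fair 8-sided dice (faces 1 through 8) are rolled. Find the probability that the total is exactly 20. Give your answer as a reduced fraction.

There are 8^3 = 512 equally likely outcomes.
The number of ordered 3-tuples from {1,…,8} summing to 20 is 15.
P(sum = 20) = 15/512.

15/512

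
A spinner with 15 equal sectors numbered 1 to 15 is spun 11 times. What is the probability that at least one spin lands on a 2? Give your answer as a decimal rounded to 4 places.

P(no spin lands on a 2) = (14/15)^11 ≈ 0.4682.
P(at least one) = 1 − 0.4682 = 0.5318.

0.5318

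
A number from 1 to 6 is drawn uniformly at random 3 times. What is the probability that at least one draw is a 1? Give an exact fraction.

91/216

P(no draw is a 1) = (5/6)^3 = 125/216.
P(at least one) = 1 − 125/216 = 91/216.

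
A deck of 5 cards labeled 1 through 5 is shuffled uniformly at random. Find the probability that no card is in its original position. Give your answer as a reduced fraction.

This is the derangement probability: permutations of 5 with no fixed point.
D(5) = 5! · (1 − 1/1! + 1/2! − ··· + (−1)^5/5!) = 44.
P = 44/120 = 11/30.

11/30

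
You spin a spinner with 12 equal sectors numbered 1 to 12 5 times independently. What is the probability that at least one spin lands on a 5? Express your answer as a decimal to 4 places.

0.3528

P(no spin lands on a 5) = (11/12)^5 ≈ 0.6472.
P(at least one) = 1 − 0.6472 = 0.3528.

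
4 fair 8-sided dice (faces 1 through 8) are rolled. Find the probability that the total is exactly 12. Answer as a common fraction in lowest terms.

There are 8^4 = 4096 equally likely outcomes.
The number of ordered 4-tuples from {1,…,8} summing to 12 is 161.
P(sum = 12) = 161/4096.

161/4096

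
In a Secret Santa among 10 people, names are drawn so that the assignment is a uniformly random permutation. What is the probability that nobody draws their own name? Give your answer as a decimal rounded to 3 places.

0.368

This is the derangement probability: permutations of 10 with no fixed point.
D(10) = 10! · (1 − 1/1! + 1/2! − ··· + (−1)^10/10!) = 1334961.
P = 1334961/3628800 = 16481/44800 ≈ 0.368.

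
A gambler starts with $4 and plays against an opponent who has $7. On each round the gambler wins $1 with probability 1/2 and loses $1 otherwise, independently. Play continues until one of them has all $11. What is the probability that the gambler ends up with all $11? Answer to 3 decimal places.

0.364

With a fair step, P(i) = ½P(i−1) + ½P(i+1) with P(0)=0, P(11)=1 has the linear solution P(i) = i/11.
P(4) = 4/11 ≈ 0.364.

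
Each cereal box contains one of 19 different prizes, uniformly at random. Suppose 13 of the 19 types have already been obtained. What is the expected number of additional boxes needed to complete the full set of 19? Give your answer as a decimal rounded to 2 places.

46.55

Starting from 13 distinct types, each trial gives a new one with probability (19−i)/19 when i types are held, so the wait for the next new type is 19/(19−i).
E = 19/6 + 19/5 + 19/4 + 19/3 + 19/2 + 19/1 = 931/20 ≈ 46.55.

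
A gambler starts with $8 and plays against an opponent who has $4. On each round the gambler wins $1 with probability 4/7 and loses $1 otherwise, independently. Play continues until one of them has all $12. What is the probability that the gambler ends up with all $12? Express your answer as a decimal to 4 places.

Let r = q/p = (3/7)/(4/7) = 3/4. The recurrence P(i) = p·P(i+1) + q·P(i−1) with P(0)=0, P(12)=1 gives P(i) = (1 − r^i)/(1 − r^12).
P(8) = (1 − (3/4)^8) / (1 − (3/4)^12) = 86272/92833 ≈ 0.9293.

0.9293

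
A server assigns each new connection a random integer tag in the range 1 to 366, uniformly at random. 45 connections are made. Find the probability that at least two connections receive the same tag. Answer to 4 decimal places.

0.9405

It's easier to compute the probability that all 45 are distinct.
P(all distinct) = 366/366 · 365/366 · ··· · 322/366 ≈ 0.0595.
So the probability of at least one match is 1 − 0.0595 = 0.9405.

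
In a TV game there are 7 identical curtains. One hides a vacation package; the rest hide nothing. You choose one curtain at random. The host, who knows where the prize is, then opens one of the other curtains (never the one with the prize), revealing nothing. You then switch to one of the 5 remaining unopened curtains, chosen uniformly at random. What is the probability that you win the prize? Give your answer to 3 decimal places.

Your original curtain holds the prize with probability 1/7, so the other 6 collectively hold it with probability 6/7.
The host can always find an empty curtain to open, so this doesn't change that 6/7; it is now spread over the 5 remaining unopened curtains.
P(win by switching) = (6/7) · (1/5) = 6/35 ≈ 0.171.

0.171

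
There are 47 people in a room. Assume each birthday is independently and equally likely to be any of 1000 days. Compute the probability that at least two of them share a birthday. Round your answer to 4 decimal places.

It's easier to compute the probability that all 47 are distinct.
P(all distinct) = 1000/1000 · 999/1000 · ··· · 954/1000 ≈ 0.3335.
So the probability of at least one match is 1 − 0.3335 = 0.6665.

0.6665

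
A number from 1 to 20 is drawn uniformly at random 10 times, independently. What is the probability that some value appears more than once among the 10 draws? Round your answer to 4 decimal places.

0.9345

P(all 10 different) = 20/20 · 19/20 · ··· · 11/20 ≈ 0.0655.
P(at least two equal) = 1 − 0.0655 = 0.9345.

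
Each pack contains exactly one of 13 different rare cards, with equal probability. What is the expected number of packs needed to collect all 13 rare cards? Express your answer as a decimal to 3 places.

41.342

After i distinct types are collected, each trial gives a new one with probability (13−i)/13, so the expected wait for the next new type is 13/(13−i).
E = 13/13 + 13/12 + 13/11 + 13/10 + 13/9 + 13/8 + 13/7 + 13/6 + 13/5 + 13/4 + 13/3 + 13/2 + 13/1 = 1145993/27720 ≈ 41.342.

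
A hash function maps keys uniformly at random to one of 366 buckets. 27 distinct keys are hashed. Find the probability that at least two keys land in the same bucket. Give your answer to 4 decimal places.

It's easier to compute the probability that all 27 are distinct.
P(all distinct) = 366/366 · 365/366 · ··· · 340/366 ≈ 0.3742.
So the probability of at least one match is 1 − 0.3742 = 0.6258.

0.6258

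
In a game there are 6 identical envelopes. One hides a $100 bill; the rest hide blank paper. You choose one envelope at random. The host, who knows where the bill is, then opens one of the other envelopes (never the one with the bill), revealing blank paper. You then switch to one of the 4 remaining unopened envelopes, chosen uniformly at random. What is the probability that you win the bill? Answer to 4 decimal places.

0.2083

Your original envelope holds the bill with probability 1/6, so the other 5 collectively hold it with probability 5/6.
The host can always find an empty envelope to open, so this doesn't change that 5/6; it is now spread over the 4 remaining unopened envelopes.
P(win by switching) = (5/6) · (1/4) = 5/24 ≈ 0.2083.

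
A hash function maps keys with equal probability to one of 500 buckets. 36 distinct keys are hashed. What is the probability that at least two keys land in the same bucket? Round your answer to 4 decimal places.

It's easier to compute the probability that all 36 are distinct.
P(all distinct) = 500/500 · 499/500 · ··· · 465/500 ≈ 0.2750.
So the probability of at least one match is 1 − 0.2750 = 0.7250.

0.7250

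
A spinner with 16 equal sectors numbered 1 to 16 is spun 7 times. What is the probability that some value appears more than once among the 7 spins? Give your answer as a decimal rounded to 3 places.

P(all 7 different) = 16/16 · 15/16 · ··· · 10/16 ≈ 0.215.
P(at least two equal) = 1 − 0.215 = 0.785.

0.785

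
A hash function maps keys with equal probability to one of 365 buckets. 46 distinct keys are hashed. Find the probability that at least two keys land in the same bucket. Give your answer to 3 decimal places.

It's easier to compute the probability that all 46 are distinct.
P(all distinct) = 365/365 · 364/365 · ··· · 320/365 ≈ 0.052.
So the probability of at least one match is 1 − 0.052 = 0.948.

0.948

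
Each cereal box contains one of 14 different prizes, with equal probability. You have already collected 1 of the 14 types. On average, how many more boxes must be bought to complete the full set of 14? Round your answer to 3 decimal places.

Starting from 1 distinct type, each trial gives a new one with probability (14−i)/14 when i types are held, so the wait for the next new type is 14/(14−i).
E = 14/13 + 14/12 + 14/11 + 14/10 + 14/9 + 14/8 + 14/7 + 14/6 + 14/5 + 14/4 + 14/3 + 14/2 + 14/1 = 1145993/25740 ≈ 44.522.

44.522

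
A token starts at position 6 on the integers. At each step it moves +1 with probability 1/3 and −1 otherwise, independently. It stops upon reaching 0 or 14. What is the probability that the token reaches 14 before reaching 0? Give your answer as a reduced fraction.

Let r = q/p = (2/3)/(1/3) = 2. The recurrence P(i) = p·P(i+1) + q·P(i−1) with P(0)=0, P(14)=1 gives P(i) = (1 − r^i)/(1 − r^14).
P(6) = (1 − (2)^6) / (1 − (2)^14) = 21/5461.

21/5461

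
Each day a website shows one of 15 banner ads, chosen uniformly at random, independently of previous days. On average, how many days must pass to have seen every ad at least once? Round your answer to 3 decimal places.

After i distinct types are collected, each trial gives a new one with probability (15−i)/15, so the expected wait for the next new type is 15/(15−i).
E = 15/15 + 15/14 + 15/13 + 15/12 + 15/11 + 15/10 + 15/9 + 15/8 + 15/7 + 15/6 + 15/5 + 15/4 + 15/3 + 15/2 + 15/1 = 1195757/24024 ≈ 49.773.

49.773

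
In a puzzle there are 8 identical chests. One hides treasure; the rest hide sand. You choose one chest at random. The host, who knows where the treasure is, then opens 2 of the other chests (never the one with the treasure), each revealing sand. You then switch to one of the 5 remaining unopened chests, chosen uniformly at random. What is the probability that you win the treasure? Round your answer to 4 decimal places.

0.1750

Your original chest holds the treasure with probability 1/8, so the other 7 collectively hold it with probability 7/8.
The host can always find 2 empty chests to open, so the reveals don't change that 7/8; it is now spread over the 5 remaining unopened chests.
P(win by switching) = (7/8) · (1/5) = 7/40 ≈ 0.1750.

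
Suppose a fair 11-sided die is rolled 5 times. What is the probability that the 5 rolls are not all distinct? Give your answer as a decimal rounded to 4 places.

0.6558

P(all 5 different) = 11/11 · 10/11 · ··· · 7/11 ≈ 0.3442.
P(at least two equal) = 1 − 0.3442 = 0.6558.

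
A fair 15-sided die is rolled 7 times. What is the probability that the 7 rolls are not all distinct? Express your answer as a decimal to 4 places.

P(all 7 different) = 15/15 · 14/15 · ··· · 9/15 ≈ 0.1898.
P(at least two equal) = 1 − 0.1898 = 0.8102.

0.8102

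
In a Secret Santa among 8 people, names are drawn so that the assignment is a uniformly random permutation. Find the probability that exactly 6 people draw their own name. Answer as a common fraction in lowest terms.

1/1440

Choose which 6 of the 8 are fixed: C(8,6) = 28 ways.
The remaining 2 must have no fixed point: D(2) = 1.
P = 28·1/40320 = 1/1440.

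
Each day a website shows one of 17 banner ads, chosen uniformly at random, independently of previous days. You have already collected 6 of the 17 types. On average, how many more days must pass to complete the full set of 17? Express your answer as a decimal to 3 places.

51.338

Starting from 6 distinct types, each trial gives a new one with probability (17−i)/17 when i types are held, so the wait for the next new type is 17/(17−i).
E = 17/11 + 17/10 + 17/9 + 17/8 + 17/7 + 17/6 + 17/5 + 17/4 + 17/3 + 17/2 + 17/1 = 1423087/27720 ≈ 51.338.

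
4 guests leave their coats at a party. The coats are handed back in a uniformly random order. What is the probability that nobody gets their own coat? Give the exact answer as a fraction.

3/8

This is the derangement probability: permutations of 4 with no fixed point.
D(4) = 4! · (1 − 1/1! + 1/2! − ··· + (−1)^4/4!) = 9.
P = 9/24 = 3/8.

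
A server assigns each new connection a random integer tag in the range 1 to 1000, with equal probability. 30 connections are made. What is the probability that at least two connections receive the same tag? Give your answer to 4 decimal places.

0.3555

It's easier to compute the probability that all 30 are distinct.
P(all distinct) = 1000/1000 · 999/1000 · ··· · 971/1000 ≈ 0.6445.
So the probability of at least one match is 1 − 0.6445 = 0.3555.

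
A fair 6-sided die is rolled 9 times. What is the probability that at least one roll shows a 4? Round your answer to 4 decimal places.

P(no roll shows a 4) = (5/6)^9 ≈ 0.1938.
P(at least one) = 1 − 0.1938 = 0.8062.

0.8062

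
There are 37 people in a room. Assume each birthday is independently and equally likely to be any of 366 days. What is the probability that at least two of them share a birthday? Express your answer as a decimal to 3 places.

It's easier to compute the probability that all 37 are distinct.
P(all distinct) = 366/366 · 365/366 · ··· · 330/366 ≈ 0.152.
So the probability of at least one match is 1 − 0.152 = 0.848.

0.848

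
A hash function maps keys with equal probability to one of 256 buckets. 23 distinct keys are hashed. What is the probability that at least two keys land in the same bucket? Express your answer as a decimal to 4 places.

0.6389

It's easier to compute the probability that all 23 are distinct.
P(all distinct) = 256/256 · 255/256 · ··· · 234/256 ≈ 0.3611.
So the probability of at least one match is 1 − 0.3611 = 0.6389.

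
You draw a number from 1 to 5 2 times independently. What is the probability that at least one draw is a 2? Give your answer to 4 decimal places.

P(no draw is a 2) = (4/5)^2 ≈ 0.6400.
P(at least one) = 1 − 0.6400 = 0.3600.

0.3600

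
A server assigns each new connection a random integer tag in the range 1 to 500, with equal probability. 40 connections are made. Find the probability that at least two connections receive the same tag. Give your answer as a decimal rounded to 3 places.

It's easier to compute the probability that all 40 are distinct.
P(all distinct) = 500/500 · 499/500 · ··· · 461/500 ≈ 0.201.
So the probability of at least one match is 1 − 0.201 = 0.799.

0.799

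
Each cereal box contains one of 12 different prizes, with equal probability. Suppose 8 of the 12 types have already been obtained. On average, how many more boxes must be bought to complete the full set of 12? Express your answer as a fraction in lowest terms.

25

Starting from 8 distinct types, each trial gives a new one with probability (12−i)/12 when i types are held, so the wait for the next new type is 12/(12−i).
E = 12/4 + 12/3 + 12/2 + 12/1 = 25.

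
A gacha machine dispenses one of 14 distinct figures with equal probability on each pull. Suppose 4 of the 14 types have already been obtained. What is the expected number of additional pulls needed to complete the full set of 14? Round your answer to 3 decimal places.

Starting from 4 distinct types, each trial gives a new one with probability (14−i)/14 when i types are held, so the wait for the next new type is 14/(14−i).
E = 14/10 + 14/9 + 14/8 + 14/7 + 14/6 + 14/5 + 14/4 + 14/3 + 14/2 + 14/1 = 7381/180 ≈ 41.006.

41.006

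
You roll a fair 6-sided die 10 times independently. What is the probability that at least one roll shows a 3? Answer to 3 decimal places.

P(no roll shows a 3) = (5/6)^10 ≈ 0.162.
P(at least one) = 1 − 0.162 = 0.838.

0.838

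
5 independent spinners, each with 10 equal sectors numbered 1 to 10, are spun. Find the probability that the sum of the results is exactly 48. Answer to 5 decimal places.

There are 10^5 = 100000 equally likely outcomes.
The number of ordered 5-tuples from {1,…,10} summing to 48 is 15.
P(sum = 48) = 15/100000 = 3/20000 ≈ 0.00015.

0.00015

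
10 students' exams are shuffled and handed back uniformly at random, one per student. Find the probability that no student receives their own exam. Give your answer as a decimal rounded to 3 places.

This is the derangement probability: permutations of 10 with no fixed point.
D(10) = 10! · (1 − 1/1! + 1/2! − ··· + (−1)^10/10!) = 1334961.
P = 1334961/3628800 = 16481/44800 ≈ 0.368.

0.368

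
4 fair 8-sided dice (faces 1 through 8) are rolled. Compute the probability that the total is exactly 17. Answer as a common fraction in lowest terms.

21/256

There are 8^4 = 4096 equally likely outcomes.
The number of ordered 4-tuples from {1,…,8} summing to 17 is 336.
P(sum = 17) = 336/4096 = 21/256.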